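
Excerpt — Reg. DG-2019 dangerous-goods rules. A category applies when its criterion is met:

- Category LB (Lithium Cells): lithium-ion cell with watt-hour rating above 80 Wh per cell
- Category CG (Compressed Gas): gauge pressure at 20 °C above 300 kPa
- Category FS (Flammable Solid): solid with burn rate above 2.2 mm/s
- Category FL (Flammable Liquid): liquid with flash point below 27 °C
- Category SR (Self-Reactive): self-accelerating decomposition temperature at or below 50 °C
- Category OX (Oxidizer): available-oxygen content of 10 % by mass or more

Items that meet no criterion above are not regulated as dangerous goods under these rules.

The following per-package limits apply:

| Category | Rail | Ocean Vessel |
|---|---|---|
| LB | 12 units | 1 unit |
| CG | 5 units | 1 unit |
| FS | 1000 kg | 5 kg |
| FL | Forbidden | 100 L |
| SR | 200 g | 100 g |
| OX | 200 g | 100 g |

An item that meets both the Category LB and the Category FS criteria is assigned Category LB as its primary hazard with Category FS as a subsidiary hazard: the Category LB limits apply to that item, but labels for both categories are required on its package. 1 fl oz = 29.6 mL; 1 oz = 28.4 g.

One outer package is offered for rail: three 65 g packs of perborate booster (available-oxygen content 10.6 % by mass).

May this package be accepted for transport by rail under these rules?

Available-oxygen content 10.6 % by mass meets the Category OX criterion (Oxidizer), so the perborate booster is Category OX.
Category OX quantity: three 65 g packs = 195 g.
195 g is within the rail limit of 200 g for Category OX.

Yes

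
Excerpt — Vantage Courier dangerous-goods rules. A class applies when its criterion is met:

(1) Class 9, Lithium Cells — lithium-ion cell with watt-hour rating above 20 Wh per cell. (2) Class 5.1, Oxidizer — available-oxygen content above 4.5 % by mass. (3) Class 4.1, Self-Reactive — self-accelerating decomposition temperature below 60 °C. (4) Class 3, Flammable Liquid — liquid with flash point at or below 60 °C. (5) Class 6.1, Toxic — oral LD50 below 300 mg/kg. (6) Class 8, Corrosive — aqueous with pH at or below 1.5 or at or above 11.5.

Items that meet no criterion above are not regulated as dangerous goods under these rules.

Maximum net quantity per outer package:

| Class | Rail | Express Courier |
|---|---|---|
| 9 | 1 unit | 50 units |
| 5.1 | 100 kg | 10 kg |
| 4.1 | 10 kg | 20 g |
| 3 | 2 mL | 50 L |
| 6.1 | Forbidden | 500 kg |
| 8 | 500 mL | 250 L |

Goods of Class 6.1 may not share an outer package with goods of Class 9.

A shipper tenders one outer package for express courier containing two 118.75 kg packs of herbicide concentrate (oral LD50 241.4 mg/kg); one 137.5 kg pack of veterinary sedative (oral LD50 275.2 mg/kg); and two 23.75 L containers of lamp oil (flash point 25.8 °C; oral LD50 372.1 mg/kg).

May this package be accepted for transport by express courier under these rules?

Oral LD50 241.4 mg/kg meets the Class 6.1 criterion (Toxic), so the herbicide concentrate is Class 6.1.
With oral LD50 275.2 mg/kg (< 300 mg/kg), the veterinary sedative falls in Class 6.1.
Lamp oil: flash point 25.8 °C ≤ 60 °C → Class 3 (Flammable Liquid).
Class 6.1 net quantity: (two 118.75 kg packs = 237.5 kg) + 137.5 kg = 375 kg.
That is within the Class 6.1 express courier limit of 500 kg.
Class 3 quantity: two 23.75 L containers = 47.5 L.
47.5 L is within the express courier limit of 50 L for Class 3.
The segregation rule (Class 6.1 with Class 9) does not apply to Class 6.1 with Class 3.
Every hazard class is within its express courier limit and no segregation rule is violated.

Yes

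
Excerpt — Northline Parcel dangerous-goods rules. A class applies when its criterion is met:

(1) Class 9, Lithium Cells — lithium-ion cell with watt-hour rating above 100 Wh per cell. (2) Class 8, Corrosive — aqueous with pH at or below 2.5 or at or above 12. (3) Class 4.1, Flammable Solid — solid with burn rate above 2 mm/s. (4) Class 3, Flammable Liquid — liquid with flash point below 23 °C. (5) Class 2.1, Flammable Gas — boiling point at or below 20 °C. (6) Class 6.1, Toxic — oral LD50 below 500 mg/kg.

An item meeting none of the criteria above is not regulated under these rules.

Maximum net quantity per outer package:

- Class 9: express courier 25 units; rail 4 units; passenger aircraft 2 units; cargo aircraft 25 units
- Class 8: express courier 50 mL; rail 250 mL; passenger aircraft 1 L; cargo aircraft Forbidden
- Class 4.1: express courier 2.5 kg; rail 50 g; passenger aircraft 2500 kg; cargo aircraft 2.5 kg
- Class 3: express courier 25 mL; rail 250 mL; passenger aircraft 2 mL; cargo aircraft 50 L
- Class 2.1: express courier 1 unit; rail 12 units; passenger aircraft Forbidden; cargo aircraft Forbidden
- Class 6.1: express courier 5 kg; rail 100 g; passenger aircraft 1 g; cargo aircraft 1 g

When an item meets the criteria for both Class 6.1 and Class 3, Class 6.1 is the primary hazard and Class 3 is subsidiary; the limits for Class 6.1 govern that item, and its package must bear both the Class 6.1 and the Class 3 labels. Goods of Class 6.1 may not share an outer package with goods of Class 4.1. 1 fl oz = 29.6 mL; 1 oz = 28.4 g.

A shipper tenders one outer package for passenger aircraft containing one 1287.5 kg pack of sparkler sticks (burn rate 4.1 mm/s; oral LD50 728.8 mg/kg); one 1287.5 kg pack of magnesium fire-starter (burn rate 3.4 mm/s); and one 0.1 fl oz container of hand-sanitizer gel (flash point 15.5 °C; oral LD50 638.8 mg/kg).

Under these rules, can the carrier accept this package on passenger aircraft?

Sparkler sticks: burn rate 4.1 mm/s > 2 mm/s → Class 4.1 (Flammable Solid).
The magnesium fire-starter has burn rate 3.4 mm/s, which is > 2 mm/s, so it is Class 4.1 (Flammable Solid).
Hand-sanitizer gel: flash point 15.5 °C < 23 °C → Class 3 (Flammable Liquid).
Total Class 4.1: 1287.5 kg + 1287.5 kg = 2575 kg.
2575 kg > 2500 kg (passenger aircraft limit, Class 4.1) — over the limit.
Class 3 quantity: one 0.1 fl oz container = 2.96 mL.
2.96 mL > 2 mL (passenger aircraft limit, Class 3) — over the limit.
The segregation rule (Class 6.1 with Class 4.1) does not apply to Class 4.1 with Class 3.

No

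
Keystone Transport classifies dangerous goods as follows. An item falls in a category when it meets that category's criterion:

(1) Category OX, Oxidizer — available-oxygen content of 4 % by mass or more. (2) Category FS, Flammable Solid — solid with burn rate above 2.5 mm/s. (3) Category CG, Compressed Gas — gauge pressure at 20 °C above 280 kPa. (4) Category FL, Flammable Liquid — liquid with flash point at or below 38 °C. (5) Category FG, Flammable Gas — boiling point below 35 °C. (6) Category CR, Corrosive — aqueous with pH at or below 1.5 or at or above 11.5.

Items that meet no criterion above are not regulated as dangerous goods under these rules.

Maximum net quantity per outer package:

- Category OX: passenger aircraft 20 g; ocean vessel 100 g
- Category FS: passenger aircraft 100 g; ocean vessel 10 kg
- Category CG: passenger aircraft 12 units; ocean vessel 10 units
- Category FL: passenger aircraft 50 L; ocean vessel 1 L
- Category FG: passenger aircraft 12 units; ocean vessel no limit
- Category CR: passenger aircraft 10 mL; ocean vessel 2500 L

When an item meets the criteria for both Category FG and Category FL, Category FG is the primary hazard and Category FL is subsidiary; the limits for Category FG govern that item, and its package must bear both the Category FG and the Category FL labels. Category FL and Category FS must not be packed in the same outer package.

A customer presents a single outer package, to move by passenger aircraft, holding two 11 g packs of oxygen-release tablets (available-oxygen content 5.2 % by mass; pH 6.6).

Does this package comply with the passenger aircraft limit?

With available-oxygen content 5.2 % by mass (≥ 4 % by mass), the oxygen-release tablets fall in Category OX.
Category OX quantity: two 11 g packs = 22 g.
22 g > 20 g (passenger aircraft limit, Category OX) — over the limit.

No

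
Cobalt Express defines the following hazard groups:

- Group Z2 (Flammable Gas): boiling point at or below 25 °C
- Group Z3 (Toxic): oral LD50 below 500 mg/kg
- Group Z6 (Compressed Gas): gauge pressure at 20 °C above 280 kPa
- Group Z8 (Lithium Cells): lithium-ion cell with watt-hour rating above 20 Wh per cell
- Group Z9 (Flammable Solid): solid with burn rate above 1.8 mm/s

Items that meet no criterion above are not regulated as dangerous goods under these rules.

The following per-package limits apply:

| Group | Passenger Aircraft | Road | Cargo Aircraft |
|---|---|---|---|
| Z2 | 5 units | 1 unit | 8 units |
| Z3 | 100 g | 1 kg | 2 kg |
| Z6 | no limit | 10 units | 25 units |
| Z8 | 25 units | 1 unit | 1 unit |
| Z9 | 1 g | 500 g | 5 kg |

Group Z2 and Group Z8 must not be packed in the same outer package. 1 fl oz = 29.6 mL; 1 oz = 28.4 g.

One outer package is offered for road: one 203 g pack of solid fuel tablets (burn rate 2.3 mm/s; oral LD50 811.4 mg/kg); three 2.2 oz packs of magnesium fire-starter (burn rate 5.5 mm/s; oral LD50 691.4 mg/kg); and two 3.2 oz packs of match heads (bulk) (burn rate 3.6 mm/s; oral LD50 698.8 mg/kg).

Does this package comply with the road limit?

With burn rate 2.3 mm/s (> 1.8 mm/s), the solid fuel tablets fall in Group Z9.
Burn rate 5.5 mm/s meets the Group Z9 criterion (Flammable Solid), so the magnesium fire-starter is Group Z9.
Match heads (bulk): burn rate 3.6 mm/s > 1.8 mm/s → Group Z9 (Flammable Solid).
Group Z9 net quantity: 203 g + (three 2.2 oz packs = 187.44 g) + (two 3.2 oz packs = 181.76 g) = 572.2 g.
572.2 g > 500 g (road limit, Group Z9) — over the limit.

No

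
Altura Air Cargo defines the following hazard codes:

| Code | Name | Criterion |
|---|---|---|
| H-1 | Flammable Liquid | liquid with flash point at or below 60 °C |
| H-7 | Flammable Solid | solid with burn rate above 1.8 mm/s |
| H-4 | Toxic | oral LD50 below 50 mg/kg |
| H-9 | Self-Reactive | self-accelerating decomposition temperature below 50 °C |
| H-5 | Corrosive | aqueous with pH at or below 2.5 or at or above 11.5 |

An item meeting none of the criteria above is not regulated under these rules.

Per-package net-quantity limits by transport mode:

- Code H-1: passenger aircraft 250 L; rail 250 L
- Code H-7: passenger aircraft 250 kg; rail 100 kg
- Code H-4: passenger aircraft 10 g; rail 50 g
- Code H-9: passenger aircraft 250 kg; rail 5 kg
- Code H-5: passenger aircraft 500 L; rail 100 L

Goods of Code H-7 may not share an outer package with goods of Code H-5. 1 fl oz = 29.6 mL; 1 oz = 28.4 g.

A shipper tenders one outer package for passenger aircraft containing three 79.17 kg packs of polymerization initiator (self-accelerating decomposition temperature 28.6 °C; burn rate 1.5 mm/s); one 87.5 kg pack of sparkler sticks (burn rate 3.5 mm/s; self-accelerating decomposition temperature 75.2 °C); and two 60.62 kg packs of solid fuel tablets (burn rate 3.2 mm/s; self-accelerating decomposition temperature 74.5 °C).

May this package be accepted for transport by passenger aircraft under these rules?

Yes

With self-accelerating decomposition temperature 28.6 °C (< 50 °C), the polymerization initiator falls in Code H-9.
Burn rate 3.5 mm/s meets the Code H-7 criterion (Flammable Solid), so the sparkler sticks are Code H-7.
The solid fuel tablets have burn rate 3.2 mm/s, which is > 1.8 mm/s, so they are Code H-7 (Flammable Solid).
Total Code H-7: 87.5 kg + (two 60.62 kg packs = 121.24 kg) = 208.74 kg.
208.74 kg is within the passenger aircraft limit of 250 kg for Code H-7.
Code H-9 quantity: three 79.17 kg packs = 237.51 kg.
237.51 kg is within the passenger aircraft limit of 250 kg for Code H-9.
The segregation rule (Code H-7 with Code H-5) does not apply to Code H-7 with Code H-9.
Every hazard code is within its passenger aircraft limit and no segregation rule is violated.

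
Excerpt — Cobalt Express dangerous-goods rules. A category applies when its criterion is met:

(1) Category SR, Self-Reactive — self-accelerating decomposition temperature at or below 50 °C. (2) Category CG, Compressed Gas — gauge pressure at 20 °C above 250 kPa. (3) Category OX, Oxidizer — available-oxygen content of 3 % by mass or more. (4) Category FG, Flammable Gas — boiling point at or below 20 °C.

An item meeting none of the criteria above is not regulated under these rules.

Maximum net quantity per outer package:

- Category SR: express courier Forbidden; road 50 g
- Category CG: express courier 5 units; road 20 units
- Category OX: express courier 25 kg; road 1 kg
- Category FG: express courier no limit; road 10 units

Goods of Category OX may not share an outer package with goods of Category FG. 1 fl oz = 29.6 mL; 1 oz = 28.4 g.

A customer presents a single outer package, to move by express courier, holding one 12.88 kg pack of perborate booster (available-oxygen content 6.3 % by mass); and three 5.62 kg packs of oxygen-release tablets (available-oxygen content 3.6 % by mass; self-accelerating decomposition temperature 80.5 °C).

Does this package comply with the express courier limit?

No

With available-oxygen content 6.3 % by mass (≥ 3 % by mass), the perborate booster falls in Category OX.
With available-oxygen content 3.6 % by mass (≥ 3 % by mass), the oxygen-release tablets fall in Category OX.
Category OX net quantity: 12.88 kg + (three 5.62 kg packs = 16.86 kg) = 29.74 kg.
29.74 kg > 25 kg (express courier limit, Category OX) — over the limit.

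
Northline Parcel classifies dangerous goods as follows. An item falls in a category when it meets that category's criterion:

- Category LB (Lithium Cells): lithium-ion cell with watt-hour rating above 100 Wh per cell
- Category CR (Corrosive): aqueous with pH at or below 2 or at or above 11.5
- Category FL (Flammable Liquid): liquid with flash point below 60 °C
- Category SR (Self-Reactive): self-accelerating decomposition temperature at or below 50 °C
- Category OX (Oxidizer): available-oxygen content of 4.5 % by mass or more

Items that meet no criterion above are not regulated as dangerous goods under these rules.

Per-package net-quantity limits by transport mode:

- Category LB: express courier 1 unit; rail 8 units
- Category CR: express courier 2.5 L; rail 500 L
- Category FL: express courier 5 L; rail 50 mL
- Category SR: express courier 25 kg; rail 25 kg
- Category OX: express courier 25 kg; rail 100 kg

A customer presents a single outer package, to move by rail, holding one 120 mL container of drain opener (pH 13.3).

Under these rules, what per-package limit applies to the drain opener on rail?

500 L

Drain opener: pH 13.3 ≥ 11.5 → Category CR (Corrosive).
The rail limit for Category CR is 500 L.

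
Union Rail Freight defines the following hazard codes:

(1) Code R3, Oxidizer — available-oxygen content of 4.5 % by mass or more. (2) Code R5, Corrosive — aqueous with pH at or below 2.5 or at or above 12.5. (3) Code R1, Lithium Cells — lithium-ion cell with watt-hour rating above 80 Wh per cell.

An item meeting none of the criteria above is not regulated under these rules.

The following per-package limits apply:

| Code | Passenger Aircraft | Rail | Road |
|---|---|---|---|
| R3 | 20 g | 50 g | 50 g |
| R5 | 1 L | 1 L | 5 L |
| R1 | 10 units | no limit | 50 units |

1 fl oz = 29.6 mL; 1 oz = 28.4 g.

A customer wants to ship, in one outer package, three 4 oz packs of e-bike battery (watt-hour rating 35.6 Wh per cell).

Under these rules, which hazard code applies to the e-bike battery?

Not regulated

watt-hour rating 35.6 Wh per cell is not above 80 Wh per cell, so Code R1 does not apply.
No criterion is met, so the item is not regulated.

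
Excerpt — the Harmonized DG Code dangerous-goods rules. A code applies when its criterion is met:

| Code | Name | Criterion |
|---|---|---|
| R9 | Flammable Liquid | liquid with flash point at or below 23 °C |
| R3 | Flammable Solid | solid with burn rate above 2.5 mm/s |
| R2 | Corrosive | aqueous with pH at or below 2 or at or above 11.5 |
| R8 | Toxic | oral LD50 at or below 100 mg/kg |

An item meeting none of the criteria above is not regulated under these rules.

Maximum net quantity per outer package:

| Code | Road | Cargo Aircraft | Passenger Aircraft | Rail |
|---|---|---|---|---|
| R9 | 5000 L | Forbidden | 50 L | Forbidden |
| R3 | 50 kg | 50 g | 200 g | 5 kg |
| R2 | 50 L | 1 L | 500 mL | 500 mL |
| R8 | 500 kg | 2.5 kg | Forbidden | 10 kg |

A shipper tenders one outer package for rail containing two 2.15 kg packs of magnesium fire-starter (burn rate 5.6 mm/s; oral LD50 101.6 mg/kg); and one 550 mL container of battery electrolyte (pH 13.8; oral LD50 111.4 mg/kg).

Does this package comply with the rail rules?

With burn rate 5.6 mm/s (> 2.5 mm/s), the magnesium fire-starter falls in Code R3.
Battery electrolyte: pH 13.8 ≥ 11.5 → Code R2 (Corrosive).
Code R2 quantity: 550 mL.
That exceeds the Code R2 rail limit of 500 mL.
Code R3 quantity: two 2.15 kg packs = 4.3 kg.
4.3 kg ≤ 5 kg (rail limit, Code R3) — within limit.

No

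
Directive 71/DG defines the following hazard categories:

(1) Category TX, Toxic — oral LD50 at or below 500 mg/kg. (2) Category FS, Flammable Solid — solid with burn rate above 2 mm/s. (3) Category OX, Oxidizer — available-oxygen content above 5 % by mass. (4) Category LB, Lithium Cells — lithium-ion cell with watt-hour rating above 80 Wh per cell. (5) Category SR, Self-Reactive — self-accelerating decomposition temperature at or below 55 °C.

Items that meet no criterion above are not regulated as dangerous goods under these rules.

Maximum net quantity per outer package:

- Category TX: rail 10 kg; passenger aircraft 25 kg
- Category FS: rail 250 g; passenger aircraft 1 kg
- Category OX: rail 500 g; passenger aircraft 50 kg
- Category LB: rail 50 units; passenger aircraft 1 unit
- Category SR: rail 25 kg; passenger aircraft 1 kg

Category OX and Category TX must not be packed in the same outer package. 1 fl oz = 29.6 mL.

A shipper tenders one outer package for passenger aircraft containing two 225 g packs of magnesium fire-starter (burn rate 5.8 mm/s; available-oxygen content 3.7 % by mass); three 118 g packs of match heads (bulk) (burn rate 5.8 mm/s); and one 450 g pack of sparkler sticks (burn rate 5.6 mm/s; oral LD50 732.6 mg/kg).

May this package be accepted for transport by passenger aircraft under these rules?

No

The magnesium fire-starter has burn rate 5.8 mm/s, which is > 2 mm/s, so it is Category FS (Flammable Solid).
The match heads (bulk) have burn rate 5.8 mm/s, which is > 2 mm/s, so they are Category FS (Flammable Solid).
Burn rate 5.6 mm/s meets the Category FS criterion (Flammable Solid), so the sparkler sticks are Category FS.
Category FS net quantity: (two 225 g packs = 450 g) + (three 118 g packs = 354 g) + 450 g = 1.254 kg.
That exceeds the Category FS passenger aircraft limit of 1 kg.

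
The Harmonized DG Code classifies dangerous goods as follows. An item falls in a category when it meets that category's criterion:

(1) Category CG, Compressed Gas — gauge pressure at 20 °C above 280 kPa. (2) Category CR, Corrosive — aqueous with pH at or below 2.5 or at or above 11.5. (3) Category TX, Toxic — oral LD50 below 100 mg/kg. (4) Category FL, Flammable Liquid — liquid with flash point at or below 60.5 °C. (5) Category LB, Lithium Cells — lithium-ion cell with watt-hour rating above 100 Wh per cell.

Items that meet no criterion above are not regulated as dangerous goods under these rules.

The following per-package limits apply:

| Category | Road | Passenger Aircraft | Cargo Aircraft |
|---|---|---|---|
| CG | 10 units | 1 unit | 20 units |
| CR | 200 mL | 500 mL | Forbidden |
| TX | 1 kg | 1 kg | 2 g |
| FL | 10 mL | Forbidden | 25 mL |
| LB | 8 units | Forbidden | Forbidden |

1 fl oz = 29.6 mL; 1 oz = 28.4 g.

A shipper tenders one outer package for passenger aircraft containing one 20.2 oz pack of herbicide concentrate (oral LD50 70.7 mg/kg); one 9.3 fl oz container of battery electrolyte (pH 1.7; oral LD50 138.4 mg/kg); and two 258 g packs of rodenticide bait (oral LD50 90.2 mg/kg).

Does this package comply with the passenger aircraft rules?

No

Oral LD50 70.7 mg/kg meets the Category TX criterion (Toxic), so the herbicide concentrate is Category TX.
The battery electrolyte has pH 1.7, which is ≤ 2.5, so it is Category CR (Corrosive).
With oral LD50 90.2 mg/kg (< 100 mg/kg), the rodenticide bait falls in Category TX.
Total Category TX: (one 20.2 oz pack = 573.68 g) + (two 258 g packs = 516 g) = 1089.68 g.
1089.68 g > 1 kg (passenger aircraft limit, Category TX) — over the limit.
Category CR quantity: one 9.3 fl oz container = 275.28 mL.
275.28 mL ≤ 500 mL (passenger aircraft limit, Category CR) — within limit.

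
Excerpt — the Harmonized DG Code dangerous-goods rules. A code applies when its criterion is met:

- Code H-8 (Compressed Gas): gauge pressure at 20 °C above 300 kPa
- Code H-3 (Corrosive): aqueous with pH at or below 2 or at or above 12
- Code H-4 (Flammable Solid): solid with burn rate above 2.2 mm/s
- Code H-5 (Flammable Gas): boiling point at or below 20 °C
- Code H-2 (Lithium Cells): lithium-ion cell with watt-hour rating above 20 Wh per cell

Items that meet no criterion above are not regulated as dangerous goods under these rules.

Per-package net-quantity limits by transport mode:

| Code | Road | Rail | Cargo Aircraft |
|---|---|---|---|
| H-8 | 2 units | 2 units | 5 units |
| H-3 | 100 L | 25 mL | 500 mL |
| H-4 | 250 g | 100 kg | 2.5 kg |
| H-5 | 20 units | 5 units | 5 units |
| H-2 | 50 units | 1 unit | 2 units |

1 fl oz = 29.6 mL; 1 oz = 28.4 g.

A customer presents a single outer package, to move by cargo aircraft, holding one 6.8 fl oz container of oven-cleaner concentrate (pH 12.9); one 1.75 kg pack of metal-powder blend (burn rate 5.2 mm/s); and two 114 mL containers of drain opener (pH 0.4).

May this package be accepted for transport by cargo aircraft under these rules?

pH 12.9 meets the Code H-3 criterion (Corrosive), so the oven-cleaner concentrate is Code H-3.
Burn rate 5.2 mm/s meets the Code H-4 criterion (Flammable Solid), so the metal-powder blend is Code H-4.
With pH 0.4 (≤ 2), the drain opener falls in Code H-3.
Code H-3 net quantity: (one 6.8 fl oz container = 201.28 mL) + (two 114 mL containers = 228 mL) = 429.28 mL.
429.28 mL is within the cargo aircraft limit of 500 mL for Code H-3.
Code H-4 quantity: 1.75 kg.
1.75 kg is within the cargo aircraft limit of 2.5 kg for Code H-4.
Every hazard code is within its cargo aircraft limit and no segregation rule is violated.

Yes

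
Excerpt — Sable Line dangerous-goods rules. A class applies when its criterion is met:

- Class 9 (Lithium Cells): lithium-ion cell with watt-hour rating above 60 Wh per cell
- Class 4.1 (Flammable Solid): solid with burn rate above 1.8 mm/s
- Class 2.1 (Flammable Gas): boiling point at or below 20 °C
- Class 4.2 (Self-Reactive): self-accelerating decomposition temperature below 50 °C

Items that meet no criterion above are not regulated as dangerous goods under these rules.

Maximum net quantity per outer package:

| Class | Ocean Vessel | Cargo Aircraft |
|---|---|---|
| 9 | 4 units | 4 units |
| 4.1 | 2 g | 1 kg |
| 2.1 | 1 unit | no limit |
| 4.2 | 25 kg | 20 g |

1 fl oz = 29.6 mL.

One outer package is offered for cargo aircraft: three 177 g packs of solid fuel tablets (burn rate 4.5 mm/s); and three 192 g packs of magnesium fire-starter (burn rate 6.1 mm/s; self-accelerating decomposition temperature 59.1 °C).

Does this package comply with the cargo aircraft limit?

No

With burn rate 4.5 mm/s (> 1.8 mm/s), the solid fuel tablets fall in Class 4.1.
Magnesium fire-starter: burn rate 6.1 mm/s > 1.8 mm/s → Class 4.1 (Flammable Solid).
Class 4.1 net quantity: (three 177 g packs = 531 g) + (three 192 g packs = 576 g) = 1.107 kg.
1.107 kg > 1 kg (cargo aircraft limit, Class 4.1) — over the limit.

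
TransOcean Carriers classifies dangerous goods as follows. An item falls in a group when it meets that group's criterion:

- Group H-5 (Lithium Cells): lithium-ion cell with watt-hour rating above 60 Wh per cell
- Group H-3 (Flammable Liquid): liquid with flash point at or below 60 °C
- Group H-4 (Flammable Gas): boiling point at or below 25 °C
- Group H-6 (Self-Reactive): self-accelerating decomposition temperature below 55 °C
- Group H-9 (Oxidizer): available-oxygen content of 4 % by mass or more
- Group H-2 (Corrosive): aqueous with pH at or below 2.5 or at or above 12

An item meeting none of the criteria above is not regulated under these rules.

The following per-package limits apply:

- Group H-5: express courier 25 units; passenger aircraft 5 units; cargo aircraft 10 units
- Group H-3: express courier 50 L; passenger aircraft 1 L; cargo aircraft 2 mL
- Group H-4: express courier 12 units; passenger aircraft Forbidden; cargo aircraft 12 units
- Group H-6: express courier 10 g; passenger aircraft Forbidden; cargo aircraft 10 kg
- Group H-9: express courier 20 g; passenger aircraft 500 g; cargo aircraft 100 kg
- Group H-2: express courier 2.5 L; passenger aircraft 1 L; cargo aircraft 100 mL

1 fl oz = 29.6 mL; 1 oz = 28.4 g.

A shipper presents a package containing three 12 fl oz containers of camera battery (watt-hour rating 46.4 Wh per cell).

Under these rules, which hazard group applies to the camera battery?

Not regulated

watt-hour rating 46.4 Wh per cell is not above 60 Wh per cell, so Group H-5 does not apply.
No criterion is met, so the item is not regulated.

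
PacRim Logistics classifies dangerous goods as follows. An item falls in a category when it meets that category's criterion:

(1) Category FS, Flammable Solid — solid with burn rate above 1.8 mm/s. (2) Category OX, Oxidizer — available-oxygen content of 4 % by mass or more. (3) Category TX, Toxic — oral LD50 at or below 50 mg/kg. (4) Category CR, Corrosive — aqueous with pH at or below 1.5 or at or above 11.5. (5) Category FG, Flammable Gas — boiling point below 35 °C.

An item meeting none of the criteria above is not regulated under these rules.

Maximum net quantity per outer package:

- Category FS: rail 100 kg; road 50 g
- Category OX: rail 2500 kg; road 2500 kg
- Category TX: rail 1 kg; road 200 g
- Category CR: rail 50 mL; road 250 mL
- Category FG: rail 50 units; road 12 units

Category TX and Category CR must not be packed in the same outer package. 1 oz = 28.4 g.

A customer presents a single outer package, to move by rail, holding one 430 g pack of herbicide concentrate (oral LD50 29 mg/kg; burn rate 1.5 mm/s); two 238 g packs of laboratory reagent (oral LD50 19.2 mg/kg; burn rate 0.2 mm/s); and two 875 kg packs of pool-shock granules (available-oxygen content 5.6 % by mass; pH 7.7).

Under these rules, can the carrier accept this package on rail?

Yes

Herbicide concentrate: oral LD50 29 mg/kg ≤ 50 mg/kg → Category TX (Toxic).
Oral LD50 19.2 mg/kg meets the Category TX criterion (Toxic), so the laboratory reagent is Category TX.
With available-oxygen content 5.6 % by mass (≥ 4 % by mass), the pool-shock granules fall in Category OX.
Total Category TX: 430 g + (two 238 g packs = 476 g) = 906 g.
That is within the Category TX rail limit of 1 kg.
Category OX quantity: two 875 kg packs = 1750 kg.
1750 kg is within the rail limit of 2500 kg for Category OX.
The segregation rule (Category TX with Category CR) does not apply to Category TX with Category OX.
Every hazard category is within its rail limit and no segregation rule is violated.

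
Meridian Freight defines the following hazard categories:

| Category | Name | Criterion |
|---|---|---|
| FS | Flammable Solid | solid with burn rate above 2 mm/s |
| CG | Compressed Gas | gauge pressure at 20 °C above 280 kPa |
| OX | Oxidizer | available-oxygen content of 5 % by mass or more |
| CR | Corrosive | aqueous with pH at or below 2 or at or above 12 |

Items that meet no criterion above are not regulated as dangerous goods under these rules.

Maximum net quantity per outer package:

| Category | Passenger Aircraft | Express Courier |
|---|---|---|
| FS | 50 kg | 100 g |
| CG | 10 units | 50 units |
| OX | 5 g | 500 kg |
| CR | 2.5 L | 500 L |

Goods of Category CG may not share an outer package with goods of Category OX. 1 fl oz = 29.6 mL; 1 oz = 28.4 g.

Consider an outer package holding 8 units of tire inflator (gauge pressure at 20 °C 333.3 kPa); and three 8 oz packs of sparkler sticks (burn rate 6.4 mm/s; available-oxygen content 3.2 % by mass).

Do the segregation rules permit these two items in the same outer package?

Yes

Tire inflator: gauge pressure at 20 °C 333.3 kPa > 280 kPa → Category CG (Compressed Gas).
With burn rate 6.4 mm/s (> 2 mm/s), the sparkler sticks fall in Category FS.
No segregation rule bars Category CG with Category FS.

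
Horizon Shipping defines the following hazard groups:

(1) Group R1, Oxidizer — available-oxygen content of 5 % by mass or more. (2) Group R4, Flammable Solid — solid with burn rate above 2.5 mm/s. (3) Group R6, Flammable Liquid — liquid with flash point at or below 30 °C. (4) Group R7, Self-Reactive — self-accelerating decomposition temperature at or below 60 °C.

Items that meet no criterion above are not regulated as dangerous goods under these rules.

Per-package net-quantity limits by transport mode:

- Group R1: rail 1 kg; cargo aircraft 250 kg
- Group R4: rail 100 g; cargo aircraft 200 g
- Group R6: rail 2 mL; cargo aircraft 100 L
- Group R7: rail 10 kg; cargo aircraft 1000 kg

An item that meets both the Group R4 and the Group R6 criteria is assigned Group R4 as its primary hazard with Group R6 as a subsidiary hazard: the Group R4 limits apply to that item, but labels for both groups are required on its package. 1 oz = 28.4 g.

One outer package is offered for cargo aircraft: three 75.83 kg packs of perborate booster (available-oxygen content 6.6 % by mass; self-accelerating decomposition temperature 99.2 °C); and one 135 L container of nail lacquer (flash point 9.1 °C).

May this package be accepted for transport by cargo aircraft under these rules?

With available-oxygen content 6.6 % by mass (≥ 5 % by mass), the perborate booster falls in Group R1.
Flash point 9.1 °C meets the Group R6 criterion (Flammable Liquid), so the nail lacquer is Group R6.
Group R1 quantity: three 75.83 kg packs = 227.49 kg.
That is within the Group R1 cargo aircraft limit of 250 kg.
Group R6 quantity: 135 L.
135 L > 100 L (cargo aircraft limit, Group R6) — over the limit.

No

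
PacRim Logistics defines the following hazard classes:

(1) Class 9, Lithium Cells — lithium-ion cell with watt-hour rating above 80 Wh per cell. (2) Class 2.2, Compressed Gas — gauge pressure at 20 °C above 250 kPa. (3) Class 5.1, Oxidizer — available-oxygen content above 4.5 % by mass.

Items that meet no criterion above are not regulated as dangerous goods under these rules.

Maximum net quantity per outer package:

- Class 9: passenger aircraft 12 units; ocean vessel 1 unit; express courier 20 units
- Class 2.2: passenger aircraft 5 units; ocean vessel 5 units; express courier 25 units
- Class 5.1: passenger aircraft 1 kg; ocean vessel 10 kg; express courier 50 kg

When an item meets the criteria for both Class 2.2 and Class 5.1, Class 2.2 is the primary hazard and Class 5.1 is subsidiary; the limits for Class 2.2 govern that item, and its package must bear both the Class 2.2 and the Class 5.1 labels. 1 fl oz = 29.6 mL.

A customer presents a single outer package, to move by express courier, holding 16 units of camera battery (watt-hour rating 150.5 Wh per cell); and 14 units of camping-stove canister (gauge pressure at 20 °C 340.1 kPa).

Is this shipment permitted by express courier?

Yes

With watt-hour rating 150.5 Wh per cell (> 80 Wh per cell), the camera battery falls in Class 9.
Camping-stove canister: gauge pressure at 20 °C 340.1 kPa > 250 kPa → Class 2.2 (Compressed Gas).
Class 2.2 quantity: 14 units.
That is within the Class 2.2 express courier limit of 25 units.
Class 9 quantity: 16 units.
That is within the Class 9 express courier limit of 20 units.
Every hazard class is within its express courier limit and no segregation rule is violated.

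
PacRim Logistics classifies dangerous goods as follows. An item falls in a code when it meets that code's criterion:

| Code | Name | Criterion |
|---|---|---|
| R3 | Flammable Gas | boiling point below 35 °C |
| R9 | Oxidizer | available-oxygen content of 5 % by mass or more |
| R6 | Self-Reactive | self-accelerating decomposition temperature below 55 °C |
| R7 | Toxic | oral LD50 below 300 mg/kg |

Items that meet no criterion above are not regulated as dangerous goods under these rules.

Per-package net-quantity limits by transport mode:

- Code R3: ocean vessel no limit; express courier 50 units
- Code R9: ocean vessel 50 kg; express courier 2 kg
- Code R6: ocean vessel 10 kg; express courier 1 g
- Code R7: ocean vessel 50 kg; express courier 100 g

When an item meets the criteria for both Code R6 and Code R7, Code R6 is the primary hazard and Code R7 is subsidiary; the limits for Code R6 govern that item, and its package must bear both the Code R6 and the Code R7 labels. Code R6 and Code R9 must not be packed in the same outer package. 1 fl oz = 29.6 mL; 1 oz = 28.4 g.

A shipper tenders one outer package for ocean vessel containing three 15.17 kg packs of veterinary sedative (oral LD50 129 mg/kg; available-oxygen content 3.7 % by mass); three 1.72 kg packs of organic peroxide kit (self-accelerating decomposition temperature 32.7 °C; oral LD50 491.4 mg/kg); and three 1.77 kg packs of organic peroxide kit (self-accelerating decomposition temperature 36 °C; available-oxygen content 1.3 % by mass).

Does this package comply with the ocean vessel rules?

With oral LD50 129 mg/kg (< 300 mg/kg), the veterinary sedative falls in Code R7.
The organic peroxide kit has self-accelerating decomposition temperature 32.7 °C, which is < 55 °C, so it is Code R6 (Self-Reactive).
The organic peroxide kit has self-accelerating decomposition temperature 36 °C, which is < 55 °C, so it is Code R6 (Self-Reactive).
Total Code R6: (three 1.72 kg packs = 5.16 kg) + (three 1.77 kg packs = 5.31 kg) = 10.47 kg.
10.47 kg > 10 kg (ocean vessel limit, Code R6) — over the limit.
Code R7 quantity: three 15.17 kg packs = 45.51 kg.
45.51 kg ≤ 50 kg (ocean vessel limit, Code R7) — within limit.
The segregation rule (Code R6 with Code R9) does not apply to Code R6 with Code R7.

No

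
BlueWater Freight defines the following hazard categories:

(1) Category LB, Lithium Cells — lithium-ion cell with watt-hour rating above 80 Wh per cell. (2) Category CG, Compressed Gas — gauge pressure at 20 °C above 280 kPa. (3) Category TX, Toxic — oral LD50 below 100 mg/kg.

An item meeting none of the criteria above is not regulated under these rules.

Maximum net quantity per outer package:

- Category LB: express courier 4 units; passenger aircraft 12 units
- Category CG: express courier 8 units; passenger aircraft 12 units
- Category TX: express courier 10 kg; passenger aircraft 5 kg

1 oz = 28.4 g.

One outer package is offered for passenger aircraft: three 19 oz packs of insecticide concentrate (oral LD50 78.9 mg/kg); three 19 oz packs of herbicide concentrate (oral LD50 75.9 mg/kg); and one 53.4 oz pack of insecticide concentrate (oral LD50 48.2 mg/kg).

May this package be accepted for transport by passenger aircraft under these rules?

The insecticide concentrate has oral LD50 78.9 mg/kg, which is < 100 mg/kg, so it is Category TX (Toxic).
Oral LD50 75.9 mg/kg meets the Category TX criterion (Toxic), so the herbicide concentrate is Category TX.
Insecticide concentrate: oral LD50 48.2 mg/kg < 100 mg/kg → Category TX (Toxic).
Category TX net quantity: (three 19 oz packs = 1618.8 g) + (three 19 oz packs = 1618.8 g) + (one 53.4 oz pack = 1516.56 g) = 4754.16 g.
4754.16 g ≤ 5 kg (passenger aircraft limit, Category TX) — within limit.

Yes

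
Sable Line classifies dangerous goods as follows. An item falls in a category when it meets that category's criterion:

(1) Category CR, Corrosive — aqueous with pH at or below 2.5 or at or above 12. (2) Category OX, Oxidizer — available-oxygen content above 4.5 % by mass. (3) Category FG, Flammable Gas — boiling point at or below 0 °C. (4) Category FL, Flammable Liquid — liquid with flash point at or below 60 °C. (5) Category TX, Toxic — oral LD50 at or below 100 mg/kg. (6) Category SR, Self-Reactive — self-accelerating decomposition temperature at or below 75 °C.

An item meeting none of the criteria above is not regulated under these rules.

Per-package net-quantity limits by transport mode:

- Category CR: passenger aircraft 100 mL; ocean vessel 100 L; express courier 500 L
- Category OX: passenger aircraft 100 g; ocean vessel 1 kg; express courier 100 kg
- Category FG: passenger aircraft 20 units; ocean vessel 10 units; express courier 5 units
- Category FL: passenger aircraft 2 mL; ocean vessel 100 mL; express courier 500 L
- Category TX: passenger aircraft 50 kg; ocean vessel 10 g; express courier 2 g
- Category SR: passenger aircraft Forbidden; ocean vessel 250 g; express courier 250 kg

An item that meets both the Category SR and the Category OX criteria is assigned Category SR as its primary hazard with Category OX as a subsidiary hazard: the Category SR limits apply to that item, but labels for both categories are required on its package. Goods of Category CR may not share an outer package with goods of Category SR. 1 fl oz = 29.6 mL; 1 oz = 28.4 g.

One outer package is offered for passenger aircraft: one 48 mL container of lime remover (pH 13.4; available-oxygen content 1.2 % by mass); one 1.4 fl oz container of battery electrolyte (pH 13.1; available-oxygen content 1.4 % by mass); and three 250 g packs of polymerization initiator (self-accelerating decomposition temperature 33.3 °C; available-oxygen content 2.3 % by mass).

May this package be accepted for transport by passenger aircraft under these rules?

With pH 13.4 (≥ 12), the lime remover falls in Category CR.
The battery electrolyte has pH 13.1, which is ≥ 12, so it is Category CR (Corrosive).
Self-accelerating decomposition temperature 33.3 °C meets the Category SR criterion (Self-Reactive), so the polymerization initiator is Category SR.
Category CR net quantity: 48 mL + (one 1.4 fl oz container = 41.44 mL) = 89.44 mL.
That is within the Category CR passenger aircraft limit of 100 mL.
Category SR quantity: three 250 g packs = 750 g.
Category SR is Forbidden by passenger aircraft.
Category CR and Category SR may not share an outer package.

No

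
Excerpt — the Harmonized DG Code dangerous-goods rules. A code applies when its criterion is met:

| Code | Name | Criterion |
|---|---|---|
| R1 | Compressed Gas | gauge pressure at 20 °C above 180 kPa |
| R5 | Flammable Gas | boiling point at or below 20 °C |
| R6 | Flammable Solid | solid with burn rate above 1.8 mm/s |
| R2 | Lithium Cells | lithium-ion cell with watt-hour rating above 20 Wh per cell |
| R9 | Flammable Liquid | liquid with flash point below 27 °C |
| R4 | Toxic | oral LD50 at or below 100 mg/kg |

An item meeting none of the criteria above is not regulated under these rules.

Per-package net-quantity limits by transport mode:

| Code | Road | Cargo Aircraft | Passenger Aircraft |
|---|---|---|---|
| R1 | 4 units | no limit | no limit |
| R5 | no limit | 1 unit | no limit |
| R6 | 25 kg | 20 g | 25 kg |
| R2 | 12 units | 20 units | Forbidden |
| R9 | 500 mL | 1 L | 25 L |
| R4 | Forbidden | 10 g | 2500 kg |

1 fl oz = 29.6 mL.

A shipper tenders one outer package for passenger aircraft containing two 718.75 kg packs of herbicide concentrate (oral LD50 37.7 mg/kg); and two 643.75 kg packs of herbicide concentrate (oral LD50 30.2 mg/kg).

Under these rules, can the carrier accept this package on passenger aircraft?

Oral LD50 37.7 mg/kg meets the Code R4 criterion (Toxic), so the herbicide concentrate is Code R4.
Oral LD50 30.2 mg/kg meets the Code R4 criterion (Toxic), so the herbicide concentrate is Code R4.
Code R4 net quantity: (two 718.75 kg packs = 1437.5 kg) + (two 643.75 kg packs = 1287.5 kg) = 2725 kg.
2725 kg exceeds the passenger aircraft limit of 2500 kg for Code R4.

No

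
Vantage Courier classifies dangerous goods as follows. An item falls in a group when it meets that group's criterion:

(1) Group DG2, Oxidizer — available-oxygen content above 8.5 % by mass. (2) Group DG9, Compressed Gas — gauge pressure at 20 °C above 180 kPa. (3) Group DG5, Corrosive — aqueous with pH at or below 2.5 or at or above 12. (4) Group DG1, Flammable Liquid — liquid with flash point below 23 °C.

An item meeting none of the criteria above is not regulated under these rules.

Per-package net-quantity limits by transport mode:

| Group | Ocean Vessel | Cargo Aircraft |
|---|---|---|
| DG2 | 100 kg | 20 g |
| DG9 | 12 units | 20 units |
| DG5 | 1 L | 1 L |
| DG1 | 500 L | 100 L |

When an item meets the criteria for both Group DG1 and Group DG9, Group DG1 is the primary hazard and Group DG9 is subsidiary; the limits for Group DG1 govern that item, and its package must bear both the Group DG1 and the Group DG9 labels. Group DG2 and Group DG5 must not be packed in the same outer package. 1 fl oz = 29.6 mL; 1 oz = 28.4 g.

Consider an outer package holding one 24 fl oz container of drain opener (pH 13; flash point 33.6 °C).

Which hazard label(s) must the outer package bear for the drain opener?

Group DG5

The drain opener has pH 13, which is ≥ 12, so it is Group DG5 (Corrosive).
Only the Group DG5 label is required.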